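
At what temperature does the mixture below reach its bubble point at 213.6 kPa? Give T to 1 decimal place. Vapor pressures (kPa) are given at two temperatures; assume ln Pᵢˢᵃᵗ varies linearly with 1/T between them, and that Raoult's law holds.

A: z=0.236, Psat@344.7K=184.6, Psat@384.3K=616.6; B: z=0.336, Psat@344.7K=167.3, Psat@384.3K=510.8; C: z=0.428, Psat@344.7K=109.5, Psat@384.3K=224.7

T = 358.3 K

Bubble-point temperature: ΣzᵢPᵢˢᵃᵗ(T) = P. Interpolate ln Pᵢˢᵃᵗ = aᵢ + bᵢ/T.
  T = 344.7 K: ΣzᵢPᵢˢᵃᵗ = 146.64 kPa
  T = 384.3 K: ΣzᵢPᵢˢᵃᵗ = 413.32 kPa
  T = 364.5 K: ΣzᵢPᵢˢᵃᵗ = 251.98 kPa
  T = 354.6 K: ΣzᵢPᵢˢᵃᵗ = 193.41 kPa
  T = 359.6 K: ΣzᵢPᵢˢᵃᵗ = 221.38 kPa
  T = 357.1 K: ΣzᵢPᵢˢᵃᵗ = 207.00 kPa
  T = 358.4 K: ΣzᵢPᵢˢᵃᵗ = 214.38 kPa
Interpolating between 357.1 K and 358.4 K gives T ≈ 358.3 K.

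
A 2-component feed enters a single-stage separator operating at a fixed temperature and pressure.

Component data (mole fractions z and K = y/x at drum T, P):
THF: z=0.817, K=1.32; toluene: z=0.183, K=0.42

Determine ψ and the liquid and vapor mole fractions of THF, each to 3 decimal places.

Material balance + equilibrium reduce to Σ zᵢ(Kᵢ−1)/(1+ψ(Kᵢ−1)) = 0.
Check two-phase: ΣzᵢKᵢ = 1.155 > 1 and Σzᵢ/Kᵢ = 1.055 > 1, so g(0) = 0.155 > 0 and g(1) = -0.055 < 0.
Newton iteration, ψ⁰ = 0.65:
  ψ = 0.650: g = 0.0461, g' = -0.216 → ψ = 0.863
  ψ = 0.863: g = -0.0077, g' = -0.298 → ψ = 0.837
Converged at ψ = 0.837.
Compositions from xᵢ = zᵢ/(1+ψ(Kᵢ−1)), yᵢ = Kᵢxᵢ:
  THF: x = 0.644, y = 0.851
  toluene: x = 0.356, y = 0.149

ψ = 0.837, x_THF = 0.644, y_THF = 0.851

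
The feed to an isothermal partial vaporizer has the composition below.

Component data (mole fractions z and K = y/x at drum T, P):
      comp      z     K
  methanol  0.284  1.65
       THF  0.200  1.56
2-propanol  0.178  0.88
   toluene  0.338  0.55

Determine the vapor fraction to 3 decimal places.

ψ = 0.535

Let ψ = V/F and solve Σ zᵢ(Kᵢ−1)/(1+ψ(Kᵢ−1)) = 0.
g(0) = ΣzᵢKᵢ − 1 = 0.123 and g(1) = 1 − Σzᵢ/Kᵢ = -0.117, so a root lies in (0, 1).
Newton iteration, ψ⁰ = 0.5:
  ψ = 0.500: g = 0.0078, g' = -0.223 → ψ = 0.535
Converged at ψ = 0.535.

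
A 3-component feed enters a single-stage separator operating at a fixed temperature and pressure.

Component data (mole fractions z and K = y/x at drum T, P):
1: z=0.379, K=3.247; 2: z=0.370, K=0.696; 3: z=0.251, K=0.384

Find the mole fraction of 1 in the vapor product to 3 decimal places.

y_1 = 0.540

Rachford–Rice: g(V/F) = Σ zᵢ(Kᵢ−1)/(1+V/F(Kᵢ−1)) = 0.
Check two-phase: ΣzᵢKᵢ = 1.585 > 1 and Σzᵢ/Kᵢ = 1.302 > 1, so g(0) = 0.585 > 0 and g(1) = -0.302 < 0.
Newton iteration, V/F⁰ = 0.5:
  V/F = 0.500: g = 0.0450, g' = -0.671 → V/F = 0.567
  V/F = 0.567: g = 0.0010, g' = -0.645 → V/F = 0.569
Converged at V/F = 0.569.
Compositions from xᵢ = zᵢ/(1+V/F(Kᵢ−1)), yᵢ = Kᵢxᵢ:
  1: x = 0.166, y = 0.540
  2: x = 0.447, y = 0.311
  3: x = 0.386, y = 0.148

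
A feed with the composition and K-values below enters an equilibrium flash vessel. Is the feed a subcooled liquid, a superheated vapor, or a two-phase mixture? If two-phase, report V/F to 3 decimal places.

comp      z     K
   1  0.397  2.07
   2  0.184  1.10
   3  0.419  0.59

two-phase, V/F = 0.766

ΣzᵢKᵢ = 1.271; Σzᵢ/Kᵢ = 1.069.
Both exceed 1, so a two-phase solution exists.
Rachford–Rice: g(ψ) = Σ zᵢ(Kᵢ−1)/(1+ψ(Kᵢ−1)) = 0.
Iterate (Newton) starting at ψ = 0.5:
  ψ = 0.500: g = 0.0782, g' = -0.306 → ψ = 0.755
  ψ = 0.755: g = 0.0031, g' = -0.288 → ψ = 0.766
Converged at ψ = 0.766.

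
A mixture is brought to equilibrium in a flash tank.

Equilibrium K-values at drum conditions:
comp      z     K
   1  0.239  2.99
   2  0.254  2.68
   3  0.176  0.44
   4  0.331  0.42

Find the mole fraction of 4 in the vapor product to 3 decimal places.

y_4 = 0.210

Newton iteration, ψ⁰ = 0.5:
  ψ = 0.500: g = 0.0630, g' = -0.777 → ψ = 0.581
  ψ = 0.581: g = 0.0008, g' = -0.762 → ψ = 0.582
Converged at ψ = 0.582.
Compositions from xᵢ = zᵢ/(1+ψ(Kᵢ−1)), yᵢ = Kᵢxᵢ:
  1: x = 0.111, y = 0.331
  2: x = 0.128, y = 0.344
  3: x = 0.261, y = 0.115
  4: x = 0.500, y = 0.210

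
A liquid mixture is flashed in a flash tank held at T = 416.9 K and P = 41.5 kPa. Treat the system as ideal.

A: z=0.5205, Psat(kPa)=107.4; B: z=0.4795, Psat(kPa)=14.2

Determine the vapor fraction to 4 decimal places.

Raoult's law: Kᵢ = Pᵢˢᵃᵗ/P = Pᵢˢᵃᵗ/41.5.
  K_A = 107.4/41.5 = 2.587952, K_B = 14.2/41.5 = 0.342169
Rachford–Rice: g(ψ) = Σ zᵢ(Kᵢ−1)/(1+ψ(Kᵢ−1)) = 0.
Check two-phase: ΣzᵢKᵢ = 1.5111 > 1 and Σzᵢ/Kᵢ = 1.6025 > 1, so g(0) = 0.5111 > 0 and g(1) = -0.6025 < 0.
Newton iteration, ψ⁰ = 0.59:
  ψ = 0.5900: g = -0.08878, g' = -0.9041 → ψ = 0.4918
  ψ = 0.4918: g = -0.00219, g' = -0.8672 → ψ = 0.4893
Converged at ψ = 0.4893.

ψ = 0.4893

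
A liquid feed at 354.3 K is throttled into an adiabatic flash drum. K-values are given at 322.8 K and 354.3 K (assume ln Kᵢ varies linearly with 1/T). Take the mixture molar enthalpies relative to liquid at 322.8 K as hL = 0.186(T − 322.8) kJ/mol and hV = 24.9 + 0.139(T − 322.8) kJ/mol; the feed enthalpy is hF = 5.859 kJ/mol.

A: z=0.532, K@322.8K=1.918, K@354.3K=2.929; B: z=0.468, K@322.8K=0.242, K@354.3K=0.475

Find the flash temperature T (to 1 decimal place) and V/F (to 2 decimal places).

T = 324.4 K, V/F = 0.22

Adiabatic flash: solve Rachford–Rice at each trial T, then check hF = ψ·hV(T) + (1−ψ)·hL(T).
  T = 322.8 K: K = (1.918, 0.242), RR gives ψ = 0.192, H_out = 4.782 kJ/mol
  T = 354.3 K: K = (2.929, 0.475), RR gives ψ = 0.771, H_out = 23.909 kJ/mol
  T = 338.6 K: K = (2.395, 0.345), RR gives ψ = 0.477, H_out = 14.450 kJ/mol
  T = 330.7 K: K = (2.149, 0.290), RR gives ψ = 0.342, H_out = 9.860 kJ/mol
  T = 326.8 K: K = (2.033, 0.266), RR gives ψ = 0.271, H_out = 7.450 kJ/mol
  T = 324.8 K: K = (1.975, 0.254), RR gives ψ = 0.233, H_out = 6.146 kJ/mol
Linear interpolation between T = 322.8 (H_out = 4.782) and T = 324.8 (H_out = 6.146) on hF = 5.859 gives T ≈ 324.4 K, at which ψ = 0.22.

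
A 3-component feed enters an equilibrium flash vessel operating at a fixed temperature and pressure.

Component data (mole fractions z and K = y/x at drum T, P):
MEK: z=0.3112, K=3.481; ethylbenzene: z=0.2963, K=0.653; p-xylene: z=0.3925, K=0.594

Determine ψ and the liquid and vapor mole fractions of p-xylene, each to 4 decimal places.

Let ψ = V/F and solve Σ zᵢ(Kᵢ−1)/(1+ψ(Kᵢ−1)) = 0.
Check two-phase: ΣzᵢKᵢ = 1.5099 > 1 and Σzᵢ/Kᵢ = 1.2039 > 1, so g(0) = 0.5099 > 0 and g(1) = -0.2039 < 0.
Iterate (Newton) starting at ψ = 0.5:
  ψ = 0.5000: g = 0.02026, g' = -0.5357 → ψ = 0.5378
  ψ = 0.5378: g = 0.00047, g' = -0.5114 → ψ = 0.5387
Converged at ψ = 0.5387.
Compositions from xᵢ = zᵢ/(1+ψ(Kᵢ−1)), yᵢ = Kᵢxᵢ:
  MEK: x = 0.1332, y = 0.4636
  ethylbenzene: x = 0.3644, y = 0.2380
  p-xylene: x = 0.5024, y = 0.2984

ψ = 0.5387, x_p-xylene = 0.5024, y_p-xylene = 0.2984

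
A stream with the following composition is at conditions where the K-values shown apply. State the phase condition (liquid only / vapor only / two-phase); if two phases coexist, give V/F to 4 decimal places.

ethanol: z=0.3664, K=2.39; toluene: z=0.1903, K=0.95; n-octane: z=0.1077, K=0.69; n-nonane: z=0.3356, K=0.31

ΣzᵢKᵢ = 1.2348; Σzᵢ/Kᵢ = 1.5923.
Both exceed 1, so a two-phase solution exists.
Material balance + equilibrium reduce to Σ zᵢ(Kᵢ−1)/(1+ψ(Kᵢ−1)) = 0.
Newton–Raphson from ψ = 0.41:
  ψ = 0.4100: g = -0.04647, g' = -0.6120 → ψ = 0.3341
  ψ = 0.3341: g = -0.00006, g' = -0.6133 → ψ = 0.3340
Converged at ψ = 0.3340.

two-phase, V/F = 0.3340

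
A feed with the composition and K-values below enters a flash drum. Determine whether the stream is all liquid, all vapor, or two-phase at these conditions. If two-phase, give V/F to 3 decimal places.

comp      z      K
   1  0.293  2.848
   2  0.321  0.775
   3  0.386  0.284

ΣzᵢKᵢ = 1.193; Σzᵢ/Kᵢ = 1.876.
Both exceed 1, so a two-phase solution exists.
Rachford–Rice: g(ψ) = Σ zᵢ(Kᵢ−1)/(1+ψ(Kᵢ−1)) = 0.
Newton iteration, ψ⁰ = 0.35:
  ψ = 0.350: g = -0.1184, g' = -0.740 → ψ = 0.190
  ψ = 0.190: g = 0.0053, g' = -0.831 → ψ = 0.197
Converged at ψ = 0.197.

two-phase, V/F = 0.197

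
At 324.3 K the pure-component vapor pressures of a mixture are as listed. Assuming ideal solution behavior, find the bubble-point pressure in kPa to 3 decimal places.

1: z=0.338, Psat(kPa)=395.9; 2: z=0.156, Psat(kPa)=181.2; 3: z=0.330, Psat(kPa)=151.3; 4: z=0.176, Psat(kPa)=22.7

Pbub = 216.006 kPa

At the bubble point ψ → 0, so ΣzᵢKᵢ = 1 with Kᵢ = Pᵢˢᵃᵗ/P ⇒ P = ΣzᵢPᵢˢᵃᵗ.
P = 0.338·395.9 + 0.156·181.2 + 0.330·151.3 + 0.176·22.7 = 216.006 kPa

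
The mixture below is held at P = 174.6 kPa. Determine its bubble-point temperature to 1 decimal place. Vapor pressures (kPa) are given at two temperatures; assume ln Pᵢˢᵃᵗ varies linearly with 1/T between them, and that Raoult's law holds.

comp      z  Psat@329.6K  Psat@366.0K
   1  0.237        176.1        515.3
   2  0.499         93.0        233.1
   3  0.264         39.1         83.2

T = 350.2 K

Bubble-point temperature: ΣzᵢPᵢˢᵃᵗ(T) = P. Interpolate ln Pᵢˢᵃᵗ = aᵢ + bᵢ/T.
  T = 329.6 K: ΣzᵢPᵢˢᵃᵗ = 98.47 kPa
  T = 366.0 K: ΣzᵢPᵢˢᵃᵗ = 260.41 kPa
  T = 347.8 K: ΣzᵢPᵢˢᵃᵗ = 164.04 kPa
  T = 356.9 K: ΣzᵢPᵢˢᵃᵗ = 207.85 kPa
  T = 352.4 K: ΣzᵢPᵢˢᵃᵗ = 185.16 kPa
  T = 350.1 K: ΣzᵢPᵢˢᵃᵗ = 174.35 kPa
Interpolating between 350.1 K and 352.4 K gives T ≈ 350.2 K.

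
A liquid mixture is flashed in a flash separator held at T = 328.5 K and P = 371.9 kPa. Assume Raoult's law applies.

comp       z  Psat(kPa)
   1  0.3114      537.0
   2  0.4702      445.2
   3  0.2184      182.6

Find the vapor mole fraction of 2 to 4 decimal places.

Raoult's law: Kᵢ = Pᵢˢᵃᵗ/P = Pᵢˢᵃᵗ/371.9.
  K_1 = 537.0/371.9 = 1.443937, K_2 = 445.2/371.9 = 1.197096, K_3 = 182.6/371.9 = 0.490992
Newton iteration, β⁰ = 0.5:
  β = 0.5000: g = 0.04837, g' = -0.1581 → β = 0.8061
  β = 0.8061: g = -0.00673, g' = -0.2096 → β = 0.7739
  β = 0.7739: g = -0.00013, g' = -0.2018 → β = 0.7733
Converged at β = 0.7733.
Compositions from xᵢ = zᵢ/(1+β(Kᵢ−1)), yᵢ = Kᵢxᵢ:
  1: x = 0.2318, y = 0.3347
  2: x = 0.4080, y = 0.4884
  3: x = 0.3602, y = 0.1768

y_2 = 0.4884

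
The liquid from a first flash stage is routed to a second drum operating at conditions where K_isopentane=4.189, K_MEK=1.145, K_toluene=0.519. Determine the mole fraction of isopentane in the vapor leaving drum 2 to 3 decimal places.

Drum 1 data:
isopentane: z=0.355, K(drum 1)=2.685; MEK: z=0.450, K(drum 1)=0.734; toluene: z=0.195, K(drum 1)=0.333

Drum 1:
Rachford–Rice: g(ψ₁) = Σ zᵢ(Kᵢ−1)/(1+ψ₁(Kᵢ−1)) = 0.
Check two-phase: ΣzᵢKᵢ = 1.348 > 1 and Σzᵢ/Kᵢ = 1.331 > 1, so g(0) = 0.348 > 0 and g(1) = -0.331 < 0.
Iterate (Newton) starting at ψ₁ = 0.7:
  ψ₁ = 0.700: g = -0.1166, g' = -0.566 → ψ₁ = 0.494
  ψ₁ = 0.494: g = -0.0052, g' = -0.535 → ψ₁ = 0.484
Converged at ψ₁ = 0.484.
Drum-1 compositions:
  isopentane: x = 0.196, y = 0.525
  MEK: x = 0.517, y = 0.379
  toluene: x = 0.288, y = 0.096
Drum-2 feed = drum-1 liquid: z₂ = (0.1955, 0.5165, 0.2880).
Drum 2:
Rachford–Rice: g(ψ₂) = Σ zᵢ(Kᵢ−1)/(1+ψ₂(Kᵢ−1)) = 0.
g(0) = ΣzᵢKᵢ − 1 = 0.560 and g(1) = 1 − Σzᵢ/Kᵢ = -0.053, so a root lies in (0, 1).
Newton iteration, ψ₂⁰ = 0.5:
  ψ₂ = 0.500: g = 0.1278, g' = -0.420 → ψ₂ = 0.804
  ψ₂ = 0.804: g = 0.0162, g' = -0.342 → ψ₂ = 0.851
Converged at ψ₂ = 0.851.
  isopentane: x = 0.053, y = 0.221
  MEK: x = 0.460, y = 0.526
  toluene: x = 0.488, y = 0.253

y_isopentane (drum 2) = 0.221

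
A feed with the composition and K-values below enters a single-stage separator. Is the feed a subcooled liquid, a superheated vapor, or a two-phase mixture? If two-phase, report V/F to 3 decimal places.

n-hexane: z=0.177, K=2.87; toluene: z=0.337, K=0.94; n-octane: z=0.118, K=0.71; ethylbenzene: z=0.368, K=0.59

ΣzᵢKᵢ = 1.126; Σzᵢ/Kᵢ = 1.210.
Both exceed 1, so a two-phase solution exists.
Material balance + equilibrium reduce to Σ zᵢ(Kᵢ−1)/(1+ψ(Kᵢ−1)) = 0.
Iterate (Newton) starting at ψ = 0.5:
  ψ = 0.500: g = -0.0796, g' = -0.278 → ψ = 0.214
  ψ = 0.214: g = 0.0141, g' = -0.403 → ψ = 0.249
  ψ = 0.249: g = 0.0005, g' = -0.378 → ψ = 0.250
Converged at ψ = 0.250.

two-phase, V/F = 0.250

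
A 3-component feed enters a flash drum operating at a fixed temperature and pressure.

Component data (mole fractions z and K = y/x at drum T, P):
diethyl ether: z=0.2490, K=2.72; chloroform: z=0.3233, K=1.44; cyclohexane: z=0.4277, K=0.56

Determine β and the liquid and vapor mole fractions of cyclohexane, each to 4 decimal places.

Rachford–Rice: g(β) = Σ zᵢ(Kᵢ−1)/(1+β(Kᵢ−1)) = 0.
Check two-phase: ΣzᵢKᵢ = 1.3823 > 1 and Σzᵢ/Kᵢ = 1.0798 > 1, so g(0) = 0.3823 > 0 and g(1) = -0.0798 < 0.
Newton–Raphson from β = 0.37:
  β = 0.3700: g = 0.15927, g' = -0.4395 → β = 0.7324
  β = 0.7324: g = 0.01945, g' = -0.3603 → β = 0.7864
  β = 0.7864: g = -0.00001, g' = -0.3612 → β = 0.7863
Converged at β = 0.7863.
Compositions from xᵢ = zᵢ/(1+β(Kᵢ−1)), yᵢ = Kᵢxᵢ:
  diethyl ether: x = 0.1058, y = 0.2879
  chloroform: x = 0.2402, y = 0.3459
  cyclohexane: x = 0.6540, y = 0.3662

β = 0.7863, x_cyclohexane = 0.6540, y_cyclohexane = 0.3662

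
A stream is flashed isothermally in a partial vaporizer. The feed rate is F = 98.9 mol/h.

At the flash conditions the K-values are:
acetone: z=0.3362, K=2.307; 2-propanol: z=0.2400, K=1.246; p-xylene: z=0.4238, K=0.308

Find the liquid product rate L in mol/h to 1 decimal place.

Material balance + equilibrium reduce to Σ zᵢ(Kᵢ−1)/(1+ψ(Kᵢ−1)) = 0.
g(0) = ΣzᵢKᵢ − 1 = 0.2052 and g(1) = 1 − Σzᵢ/Kᵢ = -0.7143, so a root lies in (0, 1).
Newton iteration, ψ⁰ = 0.66:
  ψ = 0.6600: g = -0.25311, g' = -0.8639 → ψ = 0.3670
  ψ = 0.3670: g = -0.04199, g' = -0.6392 → ψ = 0.3013
  ψ = 0.3013: g = -0.00030, g' = -0.6322 → ψ = 0.3008
Converged at ψ = 0.3008.
Then V = ψ·F = 0.3008·98.9 = 29.8 mol/h and L = F − V = 69.1 mol/h.

L = 69.1 mol/h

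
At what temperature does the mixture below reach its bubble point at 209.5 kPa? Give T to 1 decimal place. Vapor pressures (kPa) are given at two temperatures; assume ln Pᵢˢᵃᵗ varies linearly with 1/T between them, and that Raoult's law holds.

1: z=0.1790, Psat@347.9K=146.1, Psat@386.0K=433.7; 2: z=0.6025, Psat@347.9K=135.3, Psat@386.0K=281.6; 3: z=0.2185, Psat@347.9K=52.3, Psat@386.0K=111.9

Bubble-point temperature: ΣzᵢPᵢˢᵃᵗ(T) = P. Interpolate ln Pᵢˢᵃᵗ = aᵢ + bᵢ/T.
  T = 347.9 K: ΣzᵢPᵢˢᵃᵗ = 119.10 kPa
  T = 386.0 K: ΣzᵢPᵢˢᵃᵗ = 271.75 kPa
  T = 366.9 K: ΣzᵢPᵢˢᵃᵗ = 183.06 kPa
  T = 376.4 K: ΣzᵢPᵢˢᵃᵗ = 223.77 kPa
  T = 371.6 K: ΣzᵢPᵢˢᵃᵗ = 202.41 kPa
  T = 374.0 K: ΣzᵢPᵢˢᵃᵗ = 212.88 kPa
Interpolating between 371.6 K and 374.0 K gives T ≈ 373.2 K.

T = 373.2 K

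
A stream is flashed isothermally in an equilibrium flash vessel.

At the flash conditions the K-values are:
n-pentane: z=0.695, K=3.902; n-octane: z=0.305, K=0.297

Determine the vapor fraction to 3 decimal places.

ψ = 0.884

Binary case is linear: z₁(K₁−1)(1+ψ(K₂−1)) + z₂(K₂−1)(1+ψ(K₁−1)) = 0
⇒ ψ = [z₁(K₁−1)+z₂(K₂−1)] / [−(K₁−1)(K₂−1)] = 1.8025/2.0401 = 0.884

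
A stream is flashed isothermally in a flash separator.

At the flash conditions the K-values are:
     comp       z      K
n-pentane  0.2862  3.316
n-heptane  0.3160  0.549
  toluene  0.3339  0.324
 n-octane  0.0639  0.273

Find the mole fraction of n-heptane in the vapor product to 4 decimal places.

y_n-heptane = 0.1890

Let β = V/F and solve Σ zᵢ(Kᵢ−1)/(1+β(Kᵢ−1)) = 0.
Check two-phase: ΣzᵢKᵢ = 1.2482 > 1 and Σzᵢ/Kᵢ = 1.9265 > 1, so g(0) = 0.2482 > 0 and g(1) = -0.9265 < 0.
Iterate (Newton) starting at β = 0.5:
  β = 0.5000: g = -0.29080, g' = -0.8683 → β = 0.1651
  β = 0.1651: g = 0.01865, g' = -1.1153 → β = 0.1818
  β = 0.1818: g = 0.00030, g' = -1.0796 → β = 0.1821
Converged at β = 0.1821.
Compositions from xᵢ = zᵢ/(1+β(Kᵢ−1)), yᵢ = Kᵢxᵢ:
  n-pentane: x = 0.2013, y = 0.6675
  n-heptane: x = 0.3443, y = 0.1890
  toluene: x = 0.3808, y = 0.1234
  n-octane: x = 0.0737, y = 0.0201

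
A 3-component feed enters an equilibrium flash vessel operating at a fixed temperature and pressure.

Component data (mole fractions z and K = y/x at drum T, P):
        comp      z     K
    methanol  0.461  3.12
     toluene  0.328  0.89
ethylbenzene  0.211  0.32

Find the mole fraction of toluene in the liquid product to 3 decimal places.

Let β = V/F and solve Σ zᵢ(Kᵢ−1)/(1+β(Kᵢ−1)) = 0.
Feasibility: ΣzᵢKᵢ = 1.798, Σzᵢ/Kᵢ = 1.176 — both > 1, two phases present.
Iterate (Newton) starting at β = 0.5:
  β = 0.500: g = 0.2189, g' = -0.717 → β = 0.805
  β = 0.805: g = 0.0042, g' = -0.764 → β = 0.811
Converged at β = 0.811.
Compositions from xᵢ = zᵢ/(1+β(Kᵢ−1)), yᵢ = Kᵢxᵢ:
  methanol: x = 0.170, y = 0.529
  toluene: x = 0.360, y = 0.321
  ethylbenzene: x = 0.470, y = 0.151

x_toluene = 0.360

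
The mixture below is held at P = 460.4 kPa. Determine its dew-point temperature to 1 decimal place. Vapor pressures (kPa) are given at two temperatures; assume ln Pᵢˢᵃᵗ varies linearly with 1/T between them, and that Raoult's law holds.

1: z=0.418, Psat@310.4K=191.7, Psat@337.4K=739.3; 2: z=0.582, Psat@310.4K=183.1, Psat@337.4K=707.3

T = 327.9 K

Dew-point temperature: Σzᵢ·P/Pᵢˢᵃᵗ(T) = 1. Interpolate ln Pᵢˢᵃᵗ = aᵢ + bᵢ/T.
  T = 310.4 K: ΣzᵢP/Pᵢˢᵃᵗ = 2.4673
  T = 337.4 K: ΣzᵢP/Pᵢˢᵃᵗ = 0.6391
  T = 323.9 K: ΣzᵢP/Pᵢˢᵃᵗ = 1.2209
  T = 330.6 K: ΣzᵢP/Pᵢˢᵃᵗ = 0.8797
  T = 327.2 K: ΣzᵢP/Pᵢˢᵃᵗ = 1.0371
  T = 328.9 K: ΣzᵢP/Pᵢˢᵃᵗ = 0.9548
  T = 328.0 K: ΣzᵢP/Pᵢˢᵃᵗ = 0.9974
Interpolating between 327.2 K and 328.0 K gives T ≈ 327.9 K.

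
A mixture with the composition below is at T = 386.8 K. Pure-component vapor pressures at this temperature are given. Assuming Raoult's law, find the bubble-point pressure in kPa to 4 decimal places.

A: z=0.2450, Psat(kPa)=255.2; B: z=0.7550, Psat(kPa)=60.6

Pbub = 108.2770 kPa

At the bubble point ψ → 0, so ΣzᵢKᵢ = 1 with Kᵢ = Pᵢˢᵃᵗ/P ⇒ P = ΣzᵢPᵢˢᵃᵗ.
P = 0.2450·255.2 + 0.7550·60.6 = 108.2770 kPa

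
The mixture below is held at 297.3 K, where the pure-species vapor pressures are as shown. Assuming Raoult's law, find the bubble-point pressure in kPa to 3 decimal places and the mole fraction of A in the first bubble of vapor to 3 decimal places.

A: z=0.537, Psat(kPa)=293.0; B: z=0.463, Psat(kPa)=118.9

Pbub = 212.392 kPa, y_A = 0.741

At the bubble point ψ → 0, so ΣzᵢKᵢ = 1 with Kᵢ = Pᵢˢᵃᵗ/P ⇒ P = ΣzᵢPᵢˢᵃᵗ.
P = 0.537·293.0 + 0.463·118.9 = 212.392 kPa
yᵢ = zᵢPᵢˢᵃᵗ/P ⇒ y_A = 0.537·293.0/212.392 = 0.741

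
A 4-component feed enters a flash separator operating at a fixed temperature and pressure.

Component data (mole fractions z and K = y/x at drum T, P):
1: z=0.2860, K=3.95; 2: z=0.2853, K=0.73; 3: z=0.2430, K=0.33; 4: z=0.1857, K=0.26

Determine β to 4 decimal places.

Newton iteration, β⁰ = 0.5:
  β = 0.5000: g = -0.21112, g' = -0.9370 → β = 0.2747
  β = 0.2747: g = 0.01084, g' = -1.1077 → β = 0.2845
  β = 0.2845: g = 0.00009, g' = -1.0899 → β = 0.2846
Converged at β = 0.2846.

β = 0.2846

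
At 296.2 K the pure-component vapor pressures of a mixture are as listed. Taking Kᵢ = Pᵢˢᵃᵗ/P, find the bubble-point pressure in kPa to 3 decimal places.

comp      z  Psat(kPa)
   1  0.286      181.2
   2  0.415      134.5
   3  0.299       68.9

At the bubble point ψ → 0, so ΣzᵢKᵢ = 1 with Kᵢ = Pᵢˢᵃᵗ/P ⇒ P = ΣzᵢPᵢˢᵃᵗ.
P = 0.286·181.2 + 0.415·134.5 + 0.299·68.9 = 128.242 kPa

Pbub = 128.242 kPa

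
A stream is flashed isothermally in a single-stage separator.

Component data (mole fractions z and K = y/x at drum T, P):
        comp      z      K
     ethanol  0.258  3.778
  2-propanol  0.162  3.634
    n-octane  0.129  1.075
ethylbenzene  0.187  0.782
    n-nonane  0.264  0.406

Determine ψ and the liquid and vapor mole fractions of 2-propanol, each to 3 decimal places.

ψ = 0.831, x_2-propanol = 0.051, y_2-propanol = 0.185

Let ψ = V/F and solve Σ zᵢ(Kᵢ−1)/(1+ψ(Kᵢ−1)) = 0.
Feasibility: ΣzᵢKᵢ = 1.956, Σzᵢ/Kᵢ = 1.122 — both > 1, two phases present.
Iterate (Newton) starting at ψ = 0.5:
  ψ = 0.500: g = 0.2247, g' = -0.759 → ψ = 0.796
  ψ = 0.796: g = 0.0232, g' = -0.659 → ψ = 0.831
Converged at ψ = 0.831.
Compositions from xᵢ = zᵢ/(1+ψ(Kᵢ−1)), yᵢ = Kᵢxᵢ:
  ethanol: x = 0.078, y = 0.295
  2-propanol: x = 0.051, y = 0.185
  n-octane: x = 0.121, y = 0.131
  ethylbenzene: x = 0.228, y = 0.179
  n-nonane: x = 0.521, y = 0.212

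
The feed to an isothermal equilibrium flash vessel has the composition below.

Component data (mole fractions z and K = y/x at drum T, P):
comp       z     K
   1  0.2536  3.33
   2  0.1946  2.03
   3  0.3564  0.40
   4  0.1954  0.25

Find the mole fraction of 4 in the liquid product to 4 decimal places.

Material balance + equilibrium reduce to Σ zᵢ(Kᵢ−1)/(1+ψ(Kᵢ−1)) = 0.
Check two-phase: ΣzᵢKᵢ = 1.4309 > 1 and Σzᵢ/Kᵢ = 1.8446 > 1, so g(0) = 0.4309 > 0 and g(1) = -0.8446 < 0.
Newton–Raphson from ψ = 0.5:
  ψ = 0.5000: g = -0.13474, g' = -0.9269 → ψ = 0.3546
  ψ = 0.3546: g = -0.00094, g' = -0.9346 → ψ = 0.3536
Converged at ψ = 0.3536.
Compositions from xᵢ = zᵢ/(1+ψ(Kᵢ−1)), yᵢ = Kᵢxᵢ:
  1: x = 0.1390, y = 0.4630
  2: x = 0.1426, y = 0.2896
  3: x = 0.4524, y = 0.1810
  4: x = 0.2659, y = 0.0665

x_4 = 0.2659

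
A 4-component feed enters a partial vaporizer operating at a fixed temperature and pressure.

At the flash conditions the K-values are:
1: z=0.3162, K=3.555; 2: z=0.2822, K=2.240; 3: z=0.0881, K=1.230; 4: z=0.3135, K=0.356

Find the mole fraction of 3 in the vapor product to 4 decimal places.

y_3 = 0.0907

Material balance + equilibrium reduce to Σ zᵢ(Kᵢ−1)/(1+V/F(Kᵢ−1)) = 0.
Feasibility: ΣzᵢKᵢ = 1.9762, Σzᵢ/Kᵢ = 1.1672 — both > 1, two phases present.
Newton–Raphson from V/F = 0.32:
  V/F = 0.3200: g = 0.45958, g' = -1.0575 → V/F = 0.7546
  V/F = 0.7546: g = 0.08122, g' = -0.8520 → V/F = 0.8499
  V/F = 0.8499: g = -0.00396, g' = -0.9459 → V/F = 0.8457
Converged at V/F = 0.8457.
Compositions from xᵢ = zᵢ/(1+V/F(Kᵢ−1)), yᵢ = Kᵢxᵢ:
  1: x = 0.1000, y = 0.3556
  2: x = 0.1377, y = 0.3086
  3: x = 0.0738, y = 0.0907
  4: x = 0.6885, y = 0.2451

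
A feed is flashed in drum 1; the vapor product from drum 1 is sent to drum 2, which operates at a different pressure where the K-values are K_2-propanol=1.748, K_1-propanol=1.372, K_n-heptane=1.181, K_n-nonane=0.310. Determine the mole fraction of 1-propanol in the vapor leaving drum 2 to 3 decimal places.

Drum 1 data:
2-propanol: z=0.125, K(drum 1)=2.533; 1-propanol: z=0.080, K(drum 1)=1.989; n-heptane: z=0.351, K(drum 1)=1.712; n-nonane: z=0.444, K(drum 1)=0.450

Drum 1:
Material balance + equilibrium reduce to Σ zᵢ(Kᵢ−1)/(1+ψ₁(Kᵢ−1)) = 0.
Check two-phase: ΣzᵢKᵢ = 1.276 > 1 and Σzᵢ/Kᵢ = 1.281 > 1, so g(0) = 0.276 > 0 and g(1) = -0.281 < 0.
Newton–Raphson from ψ₁ = 0.5:
  ψ₁ = 0.500: g = 0.0089, g' = -0.481 → ψ₁ = 0.518
Converged at ψ₁ = 0.518.
Drum-1 compositions:
  2-propanol: x = 0.070, y = 0.176
  1-propanol: x = 0.053, y = 0.105
  n-heptane: x = 0.256, y = 0.439
  n-nonane: x = 0.621, y = 0.279
Drum-2 feed = drum-1 vapor: z₂ = (0.1764, 0.1052, 0.4389, 0.2795).
Drum 2:
Material balance + equilibrium reduce to Σ zᵢ(Kᵢ−1)/(1+ψ₂(Kᵢ−1)) = 0.
Check two-phase: ΣzᵢKᵢ = 1.058 > 1 and Σzᵢ/Kᵢ = 1.451 > 1, so g(0) = 0.058 > 0 and g(1) = -0.451 < 0.
Iterate (Newton) starting at ψ₂ = 0.65:
  ψ₂ = 0.650: g = -0.1583, g' = -0.503 → ψ₂ = 0.335
  ψ₂ = 0.335: g = -0.0357, g' = -0.313 → ψ₂ = 0.221
  ψ₂ = 0.221: g = -0.0018, g' = -0.284 → ψ₂ = 0.215
Converged at ψ₂ = 0.215.
  2-propanol: x = 0.152, y = 0.266
  1-propanol: x = 0.097, y = 0.134
  n-heptane: x = 0.422, y = 0.499
  n-nonane: x = 0.328, y = 0.102

y_1-propanol (drum 2) = 0.134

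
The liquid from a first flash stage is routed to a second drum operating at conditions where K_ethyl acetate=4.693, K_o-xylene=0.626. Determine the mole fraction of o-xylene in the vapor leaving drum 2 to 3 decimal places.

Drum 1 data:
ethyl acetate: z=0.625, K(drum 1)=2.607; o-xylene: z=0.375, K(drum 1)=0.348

Drum 1:
Rachford–Rice: g(ψ₁) = Σ zᵢ(Kᵢ−1)/(1+ψ₁(Kᵢ−1)) = 0.
Feasibility: ΣzᵢKᵢ = 1.760, Σzᵢ/Kᵢ = 1.317 — both > 1, two phases present.
Binary case is linear: z₁(K₁−1)(1+ψ₁(K₂−1)) + z₂(K₂−1)(1+ψ₁(K₁−1)) = 0
⇒ ψ₁ = [z₁(K₁−1)+z₂(K₂−1)] / [−(K₁−1)(K₂−1)] = 0.7599/1.0478 = 0.725
Drum-1 compositions:
  ethyl acetate: x = 0.289, y = 0.752
  o-xylene: x = 0.711, y = 0.248
Drum-2 feed = drum-1 liquid: z₂ = (0.2886, 0.7114).
Drum 2:
Iterate (Newton) starting at ψ₂ = 0.5:
  ψ₂ = 0.500: g = 0.0472, g' = -0.636 → ψ₂ = 0.574
  ψ₂ = 0.574: g = 0.0028, g' = -0.566 → ψ₂ = 0.579
Converged at ψ₂ = 0.579.
  ethyl acetate: x = 0.092, y = 0.432
  o-xylene: x = 0.908, y = 0.568

y_o-xylene (drum 2) = 0.568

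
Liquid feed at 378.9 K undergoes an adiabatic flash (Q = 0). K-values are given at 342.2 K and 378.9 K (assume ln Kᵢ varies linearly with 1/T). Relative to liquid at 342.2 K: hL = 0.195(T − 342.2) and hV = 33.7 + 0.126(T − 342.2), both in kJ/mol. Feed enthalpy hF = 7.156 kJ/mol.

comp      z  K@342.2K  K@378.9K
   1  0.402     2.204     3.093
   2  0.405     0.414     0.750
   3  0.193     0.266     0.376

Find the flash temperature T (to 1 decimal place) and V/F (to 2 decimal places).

T = 345.9 K, V/F = 0.19

Adiabatic flash: solve Rachford–Rice at each trial T, then check hF = ψ·hV(T) + (1−ψ)·hL(T).
  T = 342.2 K: K = (2.204, 0.414, 0.266), RR gives ψ = 0.137, H_out = 4.614 kJ/mol
  T = 378.9 K: K = (3.093, 0.750, 0.376), RR gives ψ = 0.708, H_out = 29.237 kJ/mol
  T = 360.5 K: K = (2.632, 0.565, 0.319), RR gives ψ = 0.405, H_out = 16.697 kJ/mol
  T = 351.4 K: K = (2.415, 0.486, 0.292), RR gives ψ = 0.272, H_out = 10.773 kJ/mol
  T = 346.8 K: K = (2.309, 0.449, 0.279), RR gives ψ = 0.205, H_out = 7.739 kJ/mol
  T = 344.5 K: K = (2.256, 0.431, 0.272), RR gives ψ = 0.171, H_out = 6.191 kJ/mol
Linear interpolation between T = 344.5 (H_out = 6.191) and T = 346.8 (H_out = 7.739) on hF = 7.156 gives T ≈ 345.9 K, at which ψ = 0.19.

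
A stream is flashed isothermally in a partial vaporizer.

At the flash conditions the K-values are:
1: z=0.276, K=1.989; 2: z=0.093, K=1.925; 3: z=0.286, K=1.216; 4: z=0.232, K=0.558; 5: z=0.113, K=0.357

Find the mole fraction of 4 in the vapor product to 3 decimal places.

y_4 = 0.183

Let β = V/F and solve Σ zᵢ(Kᵢ−1)/(1+β(Kᵢ−1)) = 0.
Check two-phase: ΣzᵢKᵢ = 1.246 > 1 and Σzᵢ/Kᵢ = 1.155 > 1, so g(0) = 0.246 > 0 and g(1) = -0.155 < 0.
Newton–Raphson from β = 0.35:
  β = 0.350: g = 0.1101, g' = -0.347 → β = 0.667
  β = 0.667: g = -0.0011, g' = -0.373 → β = 0.664
Converged at β = 0.664.
Compositions from xᵢ = zᵢ/(1+β(Kᵢ−1)), yᵢ = Kᵢxᵢ:
  1: x = 0.167, y = 0.331
  2: x = 0.058, y = 0.111
  3: x = 0.250, y = 0.304
  4: x = 0.328, y = 0.183
  5: x = 0.197, y = 0.070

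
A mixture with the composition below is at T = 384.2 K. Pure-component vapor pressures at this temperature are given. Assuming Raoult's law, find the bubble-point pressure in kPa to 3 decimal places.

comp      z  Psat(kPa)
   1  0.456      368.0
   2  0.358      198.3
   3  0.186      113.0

Pbub = 259.817 kPa

At the bubble point ψ → 0, so ΣzᵢKᵢ = 1 with Kᵢ = Pᵢˢᵃᵗ/P ⇒ P = ΣzᵢPᵢˢᵃᵗ.
P = 0.456·368.0 + 0.358·198.3 + 0.186·113.0 = 259.817 kPa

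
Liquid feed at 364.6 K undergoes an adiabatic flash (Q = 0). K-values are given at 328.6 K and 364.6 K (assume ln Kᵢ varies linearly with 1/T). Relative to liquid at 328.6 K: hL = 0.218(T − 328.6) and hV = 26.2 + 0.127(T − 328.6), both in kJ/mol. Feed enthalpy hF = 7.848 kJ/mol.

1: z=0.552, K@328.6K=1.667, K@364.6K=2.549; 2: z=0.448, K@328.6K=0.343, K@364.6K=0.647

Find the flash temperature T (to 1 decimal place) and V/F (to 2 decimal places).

T = 332.2 K, V/F = 0.27

Adiabatic flash: solve Rachford–Rice at each trial T, then check hF = ψ·hV(T) + (1−ψ)·hL(T).
  T = 328.6 K: K = (1.667, 0.343), RR gives ψ = 0.169, H_out = 4.415 kJ/mol
  T = 364.6 K: K = (2.549, 0.647), RR gives ψ = 1.000, H_out = 30.772 kJ/mol
  T = 346.6 K: K = (2.084, 0.479), RR gives ψ = 0.646, H_out = 19.794 kJ/mol
  T = 337.6 K: K = (1.870, 0.407), RR gives ψ = 0.416, H_out = 12.516 kJ/mol
  T = 333.1 K: K = (1.767, 0.374), RR gives ψ = 0.298, H_out = 8.658 kJ/mol
  T = 330.9 K: K = (1.718, 0.359), RR gives ψ = 0.236, H_out = 6.646 kJ/mol
Linear interpolation between T = 330.9 (H_out = 6.646) and T = 333.1 (H_out = 8.658) on hF = 7.848 gives T ≈ 332.2 K, at which ψ = 0.27.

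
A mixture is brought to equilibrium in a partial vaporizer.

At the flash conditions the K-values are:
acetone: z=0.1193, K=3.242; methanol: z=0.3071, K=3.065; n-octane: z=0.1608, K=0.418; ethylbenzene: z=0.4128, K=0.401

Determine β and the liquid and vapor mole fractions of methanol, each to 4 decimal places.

β = 0.4461, x_methanol = 0.1599, y_methanol = 0.4900

Let β = V/F and solve Σ zᵢ(Kᵢ−1)/(1+β(Kᵢ−1)) = 0.
Feasibility: ΣzᵢKᵢ = 1.5608, Σzᵢ/Kᵢ = 1.5511 — both > 1, two phases present.
Newton iteration, β⁰ = 0.49:
  β = 0.4900: g = -0.03825, g' = -0.8630 → β = 0.4457
  β = 0.4457: g = 0.00034, g' = -0.8801 → β = 0.4461
Converged at β = 0.4461.
Compositions from xᵢ = zᵢ/(1+β(Kᵢ−1)), yᵢ = Kᵢxᵢ:
  acetone: x = 0.0596, y = 0.1934
  methanol: x = 0.1599, y = 0.4900
  n-octane: x = 0.2172, y = 0.0908
  ethylbenzene: x = 0.5633, y = 0.2259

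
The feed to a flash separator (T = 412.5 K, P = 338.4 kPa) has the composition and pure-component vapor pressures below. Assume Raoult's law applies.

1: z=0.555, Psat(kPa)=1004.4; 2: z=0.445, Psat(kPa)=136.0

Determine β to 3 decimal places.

Raoult's law: Kᵢ = Pᵢˢᵃᵗ/P = Pᵢˢᵃᵗ/338.4.
  K_1 = 1004.4/338.4 = 2.96809, K_2 = 136.0/338.4 = 0.40189
Material balance + equilibrium reduce to Σ zᵢ(Kᵢ−1)/(1+β(Kᵢ−1)) = 0.
Check two-phase: ΣzᵢKᵢ = 1.826 > 1 and Σzᵢ/Kᵢ = 1.294 > 1, so g(0) = 0.826 > 0 and g(1) = -0.294 < 0.
Binary case is linear: z₁(K₁−1)(1+β(K₂−1)) + z₂(K₂−1)(1+β(K₁−1)) = 0
⇒ β = [z₁(K₁−1)+z₂(K₂−1)] / [−(K₁−1)(K₂−1)] = 0.8261/1.1771 = 0.702

β = 0.702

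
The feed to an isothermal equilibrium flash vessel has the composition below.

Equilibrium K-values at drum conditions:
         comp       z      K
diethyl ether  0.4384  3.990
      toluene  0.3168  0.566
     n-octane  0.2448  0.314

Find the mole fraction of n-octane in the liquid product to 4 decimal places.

x_n-octane = 0.4149

Material balance + equilibrium reduce to Σ zᵢ(Kᵢ−1)/(1+V/F(Kᵢ−1)) = 0.
g(0) = ΣzᵢKᵢ − 1 = 1.0054 and g(1) = 1 − Σzᵢ/Kᵢ = -0.4492, so a root lies in (0, 1).
Newton–Raphson from V/F = 0.5:
  V/F = 0.5000: g = 0.09418, g' = -0.9938 → V/F = 0.5948
  V/F = 0.5948: g = 0.00280, g' = -0.9449 → V/F = 0.5977
Converged at V/F = 0.5977.
Compositions from xᵢ = zᵢ/(1+V/F(Kᵢ−1)), yᵢ = Kᵢxᵢ:
  diethyl ether: x = 0.1573, y = 0.6276
  toluene: x = 0.4278, y = 0.2421
  n-octane: x = 0.4149, y = 0.1303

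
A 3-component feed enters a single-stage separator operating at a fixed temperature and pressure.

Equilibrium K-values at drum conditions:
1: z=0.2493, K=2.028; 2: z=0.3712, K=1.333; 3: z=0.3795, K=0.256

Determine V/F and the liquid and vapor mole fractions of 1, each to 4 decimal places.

V/F = 0.1936, x_1 = 0.2079, y_1 = 0.4217

Material balance + equilibrium reduce to Σ zᵢ(Kᵢ−1)/(1+V/F(Kᵢ−1)) = 0.
g(0) = ΣzᵢKᵢ − 1 = 0.0975 and g(1) = 1 − Σzᵢ/Kᵢ = -0.8838, so a root lies in (0, 1).
Newton–Raphson from V/F = 0.7:
  V/F = 0.7000: g = -0.33993, g' = -1.0310 → V/F = 0.3703
  V/F = 0.3703: g = -0.09404, g' = -0.5710 → V/F = 0.2056
  V/F = 0.2056: g = -0.00608, g' = -0.5084 → V/F = 0.1936
Converged at V/F = 0.1936.
Compositions from xᵢ = zᵢ/(1+V/F(Kᵢ−1)), yᵢ = Kᵢxᵢ:
  1: x = 0.2079, y = 0.4217
  2: x = 0.3487, y = 0.4648
  3: x = 0.4434, y = 0.1135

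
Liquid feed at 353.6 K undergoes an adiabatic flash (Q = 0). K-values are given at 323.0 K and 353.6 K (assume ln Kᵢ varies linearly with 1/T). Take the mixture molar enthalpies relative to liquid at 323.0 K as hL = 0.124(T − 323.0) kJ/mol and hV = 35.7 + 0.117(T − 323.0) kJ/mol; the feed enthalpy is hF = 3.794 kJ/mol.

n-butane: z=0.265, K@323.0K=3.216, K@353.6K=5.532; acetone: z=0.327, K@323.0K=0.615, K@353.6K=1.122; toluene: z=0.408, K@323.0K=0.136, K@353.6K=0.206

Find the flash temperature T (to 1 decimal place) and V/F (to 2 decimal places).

T = 325.1 K, V/F = 0.10

Adiabatic flash: solve Rachford–Rice at each trial T, then check hF = ψ·hV(T) + (1−ψ)·hL(T).
  T = 323.0 K: K = (3.216, 0.615, 0.136), RR gives ψ = 0.073, H_out = 2.598 kJ/mol
  T = 353.6 K: K = (5.532, 1.122, 0.206), RR gives ψ = 0.392, H_out = 17.713 kJ/mol
  T = 338.3 K: K = (4.270, 0.842, 0.169), RR gives ψ = 0.246, H_out = 10.661 kJ/mol
  T = 330.6 K: K = (3.714, 0.722, 0.152), RR gives ψ = 0.164, H_out = 6.798 kJ/mol
  T = 326.8 K: K = (3.459, 0.667, 0.144), RR gives ψ = 0.120, H_out = 4.761 kJ/mol
  T = 324.9 K: K = (3.336, 0.641, 0.140), RR gives ψ = 0.097, H_out = 3.698 kJ/mol
Linear interpolation between T = 324.9 (H_out = 3.698) and T = 326.8 (H_out = 4.761) on hF = 3.794 gives T ≈ 325.1 K, at which ψ = 0.10.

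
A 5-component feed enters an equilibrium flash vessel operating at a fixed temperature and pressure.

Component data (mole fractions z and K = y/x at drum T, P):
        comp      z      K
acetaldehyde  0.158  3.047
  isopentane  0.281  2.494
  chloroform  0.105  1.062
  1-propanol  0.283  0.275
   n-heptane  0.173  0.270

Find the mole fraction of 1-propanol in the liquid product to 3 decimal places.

x_1-propanol = 0.390

Let ψ = V/F and solve Σ zᵢ(Kᵢ−1)/(1+ψ(Kᵢ−1)) = 0.
g(0) = ΣzᵢKᵢ − 1 = 0.418 and g(1) = 1 − Σzᵢ/Kᵢ = -0.933, so a root lies in (0, 1).
Newton iteration, ψ⁰ = 0.5:
  ψ = 0.500: g = -0.1143, g' = -0.962 → ψ = 0.381
  ψ = 0.381: g = -0.0031, g' = -0.925 → ψ = 0.378
Converged at ψ = 0.378.
Compositions from xᵢ = zᵢ/(1+ψ(Kᵢ−1)), yᵢ = Kᵢxᵢ:
  acetaldehyde: x = 0.089, y = 0.271
  isopentane: x = 0.180, y = 0.448
  chloroform: x = 0.103, y = 0.109
  1-propanol: x = 0.390, y = 0.107
  n-heptane: x = 0.239, y = 0.065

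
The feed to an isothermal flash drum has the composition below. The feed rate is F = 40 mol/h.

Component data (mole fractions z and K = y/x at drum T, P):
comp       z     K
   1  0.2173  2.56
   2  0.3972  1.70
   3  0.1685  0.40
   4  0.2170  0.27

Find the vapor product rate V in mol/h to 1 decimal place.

V = 20.1 mol/h

Newton–Raphson from ψ = 0.44:
  ψ = 0.4400: g = 0.04285, g' = -0.6627 → ψ = 0.5047
  ψ = 0.5047: g = -0.00069, g' = -0.6865 → ψ = 0.5037
Converged at ψ = 0.5037.
Then V = ψ·F = 0.5037·40 = 20.1 mol/h and L = F − V = 19.9 mol/h.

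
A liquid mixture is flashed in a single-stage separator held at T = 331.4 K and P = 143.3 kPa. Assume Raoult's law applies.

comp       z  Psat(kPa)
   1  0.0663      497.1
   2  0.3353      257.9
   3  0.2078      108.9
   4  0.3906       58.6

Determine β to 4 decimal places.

β = 0.2514

Raoult's law: Kᵢ = Pᵢˢᵃᵗ/P = Pᵢˢᵃᵗ/143.3.
  K_1 = 497.1/143.3 = 3.468946, K_2 = 257.9/143.3 = 1.799721, K_3 = 108.9/143.3 = 0.759944, K_4 = 58.6/143.3 = 0.408932
Rachford–Rice: g(β) = Σ zᵢ(Kᵢ−1)/(1+β(Kᵢ−1)) = 0.
Check two-phase: ΣzᵢKᵢ = 1.1511 > 1 and Σzᵢ/Kᵢ = 1.4340 > 1, so g(0) = 0.1511 > 0 and g(1) = -0.4340 < 0.
Iterate (Newton) starting at β = 0.33:
  β = 0.3300: g = -0.03863, g' = -0.4817 → β = 0.2498
  β = 0.2498: g = 0.00082, g' = -0.5050 → β = 0.2514
Converged at β = 0.2514.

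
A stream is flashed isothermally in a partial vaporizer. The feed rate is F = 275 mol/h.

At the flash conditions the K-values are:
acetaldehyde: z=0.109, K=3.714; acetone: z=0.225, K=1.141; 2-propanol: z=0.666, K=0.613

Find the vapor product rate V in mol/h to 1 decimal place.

V = 25.6 mol/h

Rachford–Rice: g(V/F) = Σ zᵢ(Kᵢ−1)/(1+V/F(Kᵢ−1)) = 0.
Feasibility: ΣzᵢKᵢ = 1.070, Σzᵢ/Kᵢ = 1.313 — both > 1, two phases present.
Newton iteration, V/F⁰ = 0.5:
  V/F = 0.500: g = -0.1644, g' = -0.302 → V/F = 0.000
  V/F = 0.000: g = 0.0698, g' = -0.907 → V/F = 0.077
  V/F = 0.077: g = 0.0104, g' = -0.660 → V/F = 0.093
Converged at V/F = 0.093.
Then V = V/F·F = 0.0933·275 = 25.6 mol/h and L = F − V = 249.4 mol/h.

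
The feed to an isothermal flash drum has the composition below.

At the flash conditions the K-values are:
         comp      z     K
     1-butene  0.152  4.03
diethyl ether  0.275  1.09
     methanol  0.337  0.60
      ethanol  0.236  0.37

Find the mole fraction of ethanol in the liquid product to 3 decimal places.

Rachford–Rice: g(ψ) = Σ zᵢ(Kᵢ−1)/(1+ψ(Kᵢ−1)) = 0.
Feasibility: ΣzᵢKᵢ = 1.202, Σzᵢ/Kᵢ = 1.490 — both > 1, two phases present.
Newton iteration, ψ⁰ = 0.5:
  ψ = 0.500: g = -0.1787, g' = -0.507 → ψ = 0.147
  ψ = 0.147: g = 0.0359, g' = -0.844 → ψ = 0.190
  ψ = 0.190: g = 0.0021, g' = -0.749 → ψ = 0.192
Converged at ψ = 0.192.
Compositions from xᵢ = zᵢ/(1+ψ(Kᵢ−1)), yᵢ = Kᵢxᵢ:
  1-butene: x = 0.096, y = 0.387
  diethyl ether: x = 0.270, y = 0.295
  methanol: x = 0.365, y = 0.219
  ethanol: x = 0.269, y = 0.099

x_ethanol = 0.269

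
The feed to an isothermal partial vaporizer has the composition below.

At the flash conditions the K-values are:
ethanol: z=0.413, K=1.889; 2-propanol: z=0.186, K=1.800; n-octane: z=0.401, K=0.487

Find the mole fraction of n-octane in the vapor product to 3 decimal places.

y_n-octane = 0.305

Newton–Raphson from V/F = 0.53:
  V/F = 0.530: g = 0.0715, g' = -0.409 → V/F = 0.705
  V/F = 0.705: g = -0.0015, g' = -0.431 → V/F = 0.702
Converged at V/F = 0.702.
Compositions from xᵢ = zᵢ/(1+V/F(Kᵢ−1)), yᵢ = Kᵢxᵢ:
  ethanol: x = 0.254, y = 0.480
  2-propanol: x = 0.119, y = 0.214
  n-octane: x = 0.627, y = 0.305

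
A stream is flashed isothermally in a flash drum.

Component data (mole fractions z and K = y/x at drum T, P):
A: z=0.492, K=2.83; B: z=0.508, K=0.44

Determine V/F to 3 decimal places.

Binary case is linear: z₁(K₁−1)(1+V/F(K₂−1)) + z₂(K₂−1)(1+V/F(K₁−1)) = 0
⇒ V/F = [z₁(K₁−1)+z₂(K₂−1)] / [−(K₁−1)(K₂−1)] = 0.6159/1.0248 = 0.601

V/F = 0.601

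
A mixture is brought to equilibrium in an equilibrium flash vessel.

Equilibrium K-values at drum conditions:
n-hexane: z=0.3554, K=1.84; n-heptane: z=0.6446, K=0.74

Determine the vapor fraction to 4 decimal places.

ψ = 0.5995

Rachford–Rice: g(ψ) = Σ zᵢ(Kᵢ−1)/(1+ψ(Kᵢ−1)) = 0.
Feasibility: ΣzᵢKᵢ = 1.1309, Σzᵢ/Kᵢ = 1.0642 — both > 1, two phases present.
Binary case is linear: z₁(K₁−1)(1+ψ(K₂−1)) + z₂(K₂−1)(1+ψ(K₁−1)) = 0
⇒ ψ = [z₁(K₁−1)+z₂(K₂−1)] / [−(K₁−1)(K₂−1)] = 0.13094/0.21840 = 0.5995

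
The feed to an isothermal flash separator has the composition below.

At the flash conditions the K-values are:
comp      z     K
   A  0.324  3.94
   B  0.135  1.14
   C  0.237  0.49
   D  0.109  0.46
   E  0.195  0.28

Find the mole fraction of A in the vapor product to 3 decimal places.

y_A = 0.561

Rachford–Rice: g(V/F) = Σ zᵢ(Kᵢ−1)/(1+V/F(Kᵢ−1)) = 0.
Check two-phase: ΣzᵢKᵢ = 1.651 > 1 and Σzᵢ/Kᵢ = 1.618 > 1, so g(0) = 0.651 > 0 and g(1) = -0.618 < 0.
Newton iteration, V/F⁰ = 0.5:
  V/F = 0.500: g = -0.0589, g' = -0.879 → V/F = 0.433
  V/F = 0.433: g = 0.0010, g' = -0.914 → V/F = 0.434
Converged at V/F = 0.434.
Compositions from xᵢ = zᵢ/(1+V/F(Kᵢ−1)), yᵢ = Kᵢxᵢ:
  A: x = 0.142, y = 0.561
  B: x = 0.127, y = 0.145
  C: x = 0.304, y = 0.149
  D: x = 0.142, y = 0.065
  E: x = 0.284, y = 0.079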